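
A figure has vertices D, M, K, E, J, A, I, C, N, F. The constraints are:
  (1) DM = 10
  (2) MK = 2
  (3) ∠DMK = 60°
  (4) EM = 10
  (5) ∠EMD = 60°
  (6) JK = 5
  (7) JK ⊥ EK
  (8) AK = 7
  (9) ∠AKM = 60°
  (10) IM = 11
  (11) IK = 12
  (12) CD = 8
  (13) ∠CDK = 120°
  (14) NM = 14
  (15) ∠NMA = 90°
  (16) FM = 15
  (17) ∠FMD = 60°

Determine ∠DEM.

Step 1: By the law of cosines on triangle EMD: ED² = 10² + 10² − 2·10·10·cos(60°) = 100, so ED = 10.
Step 2: By the inverse law of cosines on triangle DEM: cos(∠DEM) = (10² + 10² − 10²) / (2·10·10) = 100/200 = 0.5, so ∠DEM = 60°.

Therefore, the measure of angle ∠DEM = 60°.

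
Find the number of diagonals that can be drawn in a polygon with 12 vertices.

The number of diagonals in an n-gon is n(n - 3)/2.
For n = 12: 12(12 - 3)/2 = 12 × 9 / 2 = 54.

54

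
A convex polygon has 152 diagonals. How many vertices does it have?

Using d = n(n - 3)/2, we solve 152 = n(n - 3)/2.
So n(n - 3) = 304.
Testing n = 19: 19 * 16 = 304 = 304. Correct.
The polygon has 19 sides.

19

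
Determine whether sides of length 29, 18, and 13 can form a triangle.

Yes.
The triangle inequality requires that the sum of any two sides exceeds the third.
Here 13 + 18 = 31 > 29, so the condition is met.

Yes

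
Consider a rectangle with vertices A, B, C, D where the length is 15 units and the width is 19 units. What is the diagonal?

d = sqrt(15^2 + 19^2) = sqrt(586)

sqrt(586)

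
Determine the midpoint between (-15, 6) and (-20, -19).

M = ((x₁ + x₂)/2, (y₁ + y₂)/2)
= ((-15 + -20)/2, (6 + -19)/2)
= (-35/2, -13/2) = (-35/2, -13/2)

(-35/2, -13/2)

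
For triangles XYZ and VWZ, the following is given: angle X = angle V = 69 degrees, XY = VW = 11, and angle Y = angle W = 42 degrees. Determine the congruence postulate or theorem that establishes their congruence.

The given information provides:
angle X = angle V = 69 degrees, XY = VW = 11, and angle Y = angle W = 42 degrees
This matches the ASA congruence theorem.
Two pairs of corresponding angles and the included side are equal (Angle-Side-Angle).

ASA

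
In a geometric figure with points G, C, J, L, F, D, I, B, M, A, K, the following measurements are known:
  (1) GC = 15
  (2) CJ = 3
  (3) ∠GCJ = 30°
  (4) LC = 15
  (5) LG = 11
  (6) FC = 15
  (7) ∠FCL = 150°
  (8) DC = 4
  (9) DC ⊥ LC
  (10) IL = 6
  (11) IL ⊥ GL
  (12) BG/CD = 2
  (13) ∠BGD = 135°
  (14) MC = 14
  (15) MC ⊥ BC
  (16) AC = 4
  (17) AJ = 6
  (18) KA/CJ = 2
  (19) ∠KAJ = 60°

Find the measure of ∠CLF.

Step 1: By the law of cosines on triangle LCF: LF² = 15² + 15² − 2·15·15·cos(150°) = 839.71, so LF ≈ 28.98.
Step 2: By the inverse law of cosines on triangle CLF: cos(∠CLF) = (15² + 28.98² − 15²) / (2·15·28.98) = 839.71/869.33 = 0.9659, so ∠CLF = 15°.

Therefore, the measure of angle ∠CLF = 15°.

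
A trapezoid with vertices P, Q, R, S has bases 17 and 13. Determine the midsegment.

midsegment = (17 + 13) / 2 = 30 / 2 = 15

15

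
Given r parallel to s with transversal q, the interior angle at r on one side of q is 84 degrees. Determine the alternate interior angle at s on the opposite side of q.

Alternate interior angles formed by parallel lines and a transversal are equal.
The given angle is 84 degrees.
The alternate interior angle = 84 degrees.

84 degrees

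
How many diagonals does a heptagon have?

Total line segments between 7 vertices = C(7,2) = 21.
Subtract the 7 sides: 21 - 7 = 14 diagonals.

14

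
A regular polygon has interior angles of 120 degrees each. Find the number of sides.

The exterior angle is the supplement of the interior angle: 180 - 120 = 60 degrees.
Since the exterior angles of any convex polygon sum to 360 degrees, the number of sides is 360 / 60 = 6.

6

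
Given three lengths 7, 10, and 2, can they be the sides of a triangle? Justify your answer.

Check the triangle inequality: 7 + 2 = 9 ≤ 10.
Since the sum of two sides does not exceed the third, no triangle can be formed.

No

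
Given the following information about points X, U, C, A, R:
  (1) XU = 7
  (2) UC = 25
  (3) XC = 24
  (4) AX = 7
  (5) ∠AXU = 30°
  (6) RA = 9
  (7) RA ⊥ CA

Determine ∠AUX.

Step 1: By the law of cosines on triangle UXA: UA² = 7² + 7² − 2·7·7·cos(30°) = 13.13, so UA ≈ 3.62.
Step 2: By the inverse law of cosines on triangle AUX: cos(∠AUX) = (3.62² + 7² − 7²) / (2·3.62·7) = 13.13/50.73 = 0.2588, so ∠AUX = 75°.

Therefore, the measure of angle ∠AUX = 75°.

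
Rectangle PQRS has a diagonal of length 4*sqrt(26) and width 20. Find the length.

Using the Pythagorean theorem: d^2 = a^2 + b^2
b^2 = d^2 - a^2
b^2 = 416 - 400
b^2 = 16
b = sqrt(16) = 4

4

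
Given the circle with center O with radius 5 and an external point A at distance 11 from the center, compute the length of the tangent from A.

The tangent, radius, and line from the external point to the center form a right triangle.
The right angle is where the tangent meets the radius.
By the Pythagorean theorem: tangent² + 5² = 11²
tangent² = 121 - 25 = 96
tangent = 4*sqrt(6)

4*sqrt(6)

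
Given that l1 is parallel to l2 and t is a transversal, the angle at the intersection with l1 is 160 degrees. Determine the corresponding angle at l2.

When a transversal crosses parallel lines, angles in the same position at each intersection are called corresponding angles.
These are always equal, so the answer is 160 degrees.

160 degrees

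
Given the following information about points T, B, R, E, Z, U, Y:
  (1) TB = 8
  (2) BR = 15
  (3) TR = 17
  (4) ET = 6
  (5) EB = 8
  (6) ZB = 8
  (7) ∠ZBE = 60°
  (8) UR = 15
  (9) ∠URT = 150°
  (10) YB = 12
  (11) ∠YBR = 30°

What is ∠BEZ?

Step 1: By the law of cosines on triangle EBZ: EZ² = 8² + 8² − 2·8·8·cos(60°) = 64, so EZ = 8.
Step 2: By the inverse law of cosines on triangle BEZ: cos(∠BEZ) = (8² + 8² − 8²) / (2·8·8) = 64/128 = 0.5, so ∠BEZ = 60°.

Therefore, the measure of angle ∠BEZ = 60°.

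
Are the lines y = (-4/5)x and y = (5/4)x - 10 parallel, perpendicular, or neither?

Slope of line 1: m1 = -4/5
Slope of line 2: m2 = 5/4
Two lines are perpendicular when the product of their slopes is -1 (negative reciprocals).
m1 * m2 = (-4/5) * (5/4) = -1, confirming perpendicularity.

Perpendicular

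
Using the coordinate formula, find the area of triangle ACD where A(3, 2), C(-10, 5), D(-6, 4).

Using the Shoelace formula for a triangle:
Area = (1/2)|x0(y1 - y2) + x1(y2 - y0) + x2(y0 - y1)|
Area = (1/2)|3(5 - 4) + -10(4 - 2) + -6(2 - 5)|
Area = (1/2)|3 + -20 + 18|
Area = (1/2)|1|
Area = (1/2)(1)
Area = 1/2

1/2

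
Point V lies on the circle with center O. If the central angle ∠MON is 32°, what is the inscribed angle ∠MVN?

Inscribed angle = 32° / 2 = 16° (inscribed angle theorem).

16°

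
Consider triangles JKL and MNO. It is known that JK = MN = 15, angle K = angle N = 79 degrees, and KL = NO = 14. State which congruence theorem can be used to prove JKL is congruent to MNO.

Consider the given information: JK = MN = 15, angle K = angle N = 79 degrees, and KL = NO = 14
This is not AAS or HL: AAS requires two angles and a non-included side. HL only applies to right triangles with matching hypotenuse and leg.
The correct criterion is SAS. Two pairs of corresponding sides and the included angle are equal (Side-Angle-Side).

SAS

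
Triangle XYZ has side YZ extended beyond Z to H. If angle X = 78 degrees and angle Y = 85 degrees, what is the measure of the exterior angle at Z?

By the exterior angle theorem, an exterior angle of a triangle equals the sum of the two remote interior angles.
Exterior angle = angle X + angle Y
Exterior angle = 78 + 85 = 163 degrees

163 degrees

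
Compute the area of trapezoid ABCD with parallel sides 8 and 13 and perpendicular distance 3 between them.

Area of a trapezoid = (base1 + base2) * height / 2
Area = (8 + 13) * 3 / 2
Area = 21 * 3 / 2
Area = 63 / 2
Area = 63/2

63/2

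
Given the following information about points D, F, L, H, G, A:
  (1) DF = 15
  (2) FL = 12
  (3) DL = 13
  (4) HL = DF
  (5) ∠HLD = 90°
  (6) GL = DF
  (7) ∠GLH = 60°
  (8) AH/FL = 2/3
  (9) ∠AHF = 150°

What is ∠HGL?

From the given relations: GL = DF = 15; HL = DF = 15.
Step 1: By the law of cosines on triangle GLH: GH² = 15² + 15² − 2·15·15·cos(60°) = 225, so GH = 15.
Step 2: By the inverse law of cosines on triangle HGL: cos(∠HGL) = (15² + 15² − 15²) / (2·15·15) = 225/450 = 0.5, so ∠HGL = 60°.

Therefore, the measure of angle ∠HGL = 60°.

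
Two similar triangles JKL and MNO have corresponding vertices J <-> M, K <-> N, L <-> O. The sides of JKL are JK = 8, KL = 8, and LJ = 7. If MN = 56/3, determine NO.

Similar triangles have proportional sides. Setting up the proportion:
MN / JK = NO / KL
56/3 / 8 = NO / 8
NO = 8 * 56/3 / 8 = 56/3.

56/3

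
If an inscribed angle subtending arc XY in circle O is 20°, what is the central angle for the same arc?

The inscribed angle theorem states that a central angle is always twice any inscribed angle that subtends the same arc.
Since the inscribed angle is 20°, the central angle = 2 × 20° = 40°.

40°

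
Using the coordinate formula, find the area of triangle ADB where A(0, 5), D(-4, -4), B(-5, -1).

The Shoelace formula computes the area from vertex coordinates by summing cross products.
For vertices (0,5), (-4,-4), (-5,-1):
Signed sum = 0*-4 - -4*5 + -4*-1 - -5*-4 + -5*5 - 0*-1
= 20 + -16 + -25 = -21
Area = (1/2)|-21| = 21/2.

21/2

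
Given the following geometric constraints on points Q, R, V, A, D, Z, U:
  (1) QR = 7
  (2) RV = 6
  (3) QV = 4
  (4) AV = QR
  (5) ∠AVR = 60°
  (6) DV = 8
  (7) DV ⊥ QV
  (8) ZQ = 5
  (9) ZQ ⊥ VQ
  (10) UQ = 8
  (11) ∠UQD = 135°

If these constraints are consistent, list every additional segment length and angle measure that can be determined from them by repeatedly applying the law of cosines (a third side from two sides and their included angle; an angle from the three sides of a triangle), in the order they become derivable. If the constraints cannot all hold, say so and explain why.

The constraints are consistent. Derivable facts, in order:
After 1 step:
- QD = 4·√5
- RA = √43
- VZ = √41
- ∠QRV = 34.77°
- ∠QVR = 86.42°
- ∠RQV = 58.81°
After 2 steps:
- DU ≈ 15.66
- ∠ARV = 67.59°
- ∠DQV = 63.43°
- ∠QDV = 26.57°
- ∠QVZ = 51.34°
- ∠QZV = 38.66°
- ∠RAV = 52.41°
After 3 steps:
- ∠DUQ = 23.82°
- ∠QDU = 21.18°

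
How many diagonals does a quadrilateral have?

The number of diagonals in an n-gon is n(n - 3)/2.
For n = 4: 4(4 - 3)/2 = 4 × 1 / 2 = 2.

2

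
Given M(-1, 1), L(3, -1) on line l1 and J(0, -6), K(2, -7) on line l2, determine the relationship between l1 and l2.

Slope of line 1: m1 = (-1 - 1)/(3 - -1) = -2/4 = -1/2
Slope of line 2: m2 = (-7 - -6)/(2 - 0) = -1/2 = -1/2
Since m1 = m2 = -1/2, the lines are parallel.

Parallel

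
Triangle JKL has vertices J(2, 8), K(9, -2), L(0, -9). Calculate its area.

Using the Shoelace formula for a triangle:
Area = (1/2)|x0(y1 - y2) + x1(y2 - y0) + x2(y0 - y1)|
Area = (1/2)|2(-2 - -9) + 9(-9 - 8) + 0(8 - -2)|
Area = (1/2)|14 + -153 + 0|
Area = (1/2)|-139|
Area = (1/2)(139)
Area = 139/2

139/2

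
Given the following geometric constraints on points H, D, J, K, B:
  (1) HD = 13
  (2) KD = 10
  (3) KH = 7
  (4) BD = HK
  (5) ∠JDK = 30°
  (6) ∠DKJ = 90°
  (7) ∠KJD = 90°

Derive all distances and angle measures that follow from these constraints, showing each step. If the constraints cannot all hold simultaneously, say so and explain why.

These constraints are not satisfiable: (5), (6) and (7) are the three interior angles of triangle JDK, which must sum to 180°, but 30° + 90° + 90° = 210°. No planar figure meets all of them, so nothing further can be derived.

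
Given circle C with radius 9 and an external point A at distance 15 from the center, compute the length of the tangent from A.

The tangent, radius, and line from the external point to the center form a right triangle.
The right angle is where the tangent meets the radius.
By the Pythagorean theorem: tangent² + 9² = 15²
tangent² = 225 - 81 = 144
tangent = 12

12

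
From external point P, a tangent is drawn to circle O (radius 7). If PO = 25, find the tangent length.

tangent = √(d² - r²) = √(25² - 7²) = √(625 - 49) = √576 = 24

24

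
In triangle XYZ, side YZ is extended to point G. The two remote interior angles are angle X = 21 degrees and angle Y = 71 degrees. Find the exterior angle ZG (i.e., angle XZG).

The interior angle at Z is 180 - 21 - 71 = 88 degrees.
The exterior angle and interior angle at Z are supplementary:
Exterior angle = 180 - 88 = 92 degrees.

92 degrees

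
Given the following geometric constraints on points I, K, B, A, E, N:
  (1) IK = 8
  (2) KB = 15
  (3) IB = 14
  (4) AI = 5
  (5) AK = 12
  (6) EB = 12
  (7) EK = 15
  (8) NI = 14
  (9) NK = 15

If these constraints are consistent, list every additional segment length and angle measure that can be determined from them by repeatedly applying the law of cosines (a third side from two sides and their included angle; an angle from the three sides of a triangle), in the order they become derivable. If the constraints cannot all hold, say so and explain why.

The constraints are consistent. Derivable facts, in order:
After 1 step:
- ∠AIK = 133.43°
- ∠AKI = 17.61°
- ∠BEK = 66.42°
- ∠BIK = 81.01°
- ∠BKE = 47.16°
- ∠BKI = 67.2°
- ∠EBK = 66.42°
- ∠IAK = 28.96°
- ∠IBK = 31.79°
- ∠IKN = 67.2°
- ∠INK = 31.79°
- ∠KIN = 81.01°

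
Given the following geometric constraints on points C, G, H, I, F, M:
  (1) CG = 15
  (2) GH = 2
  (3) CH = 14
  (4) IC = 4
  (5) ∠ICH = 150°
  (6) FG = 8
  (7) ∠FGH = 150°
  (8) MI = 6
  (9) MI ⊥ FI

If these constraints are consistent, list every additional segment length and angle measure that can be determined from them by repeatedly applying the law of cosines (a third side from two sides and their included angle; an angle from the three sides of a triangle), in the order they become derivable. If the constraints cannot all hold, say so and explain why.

The constraints are consistent. Derivable facts, in order:
After 1 step:
- HF ≈ 9.78
- HI ≈ 17.58
- ∠CGH = 56.63°
- ∠CHG = 116.51°
- ∠GCH = 6.85°
After 2 steps:
- ∠CHI = 6.53°
- ∠CIH = 23.47°
- ∠FHG = 24.13°
- ∠GFH = 5.87°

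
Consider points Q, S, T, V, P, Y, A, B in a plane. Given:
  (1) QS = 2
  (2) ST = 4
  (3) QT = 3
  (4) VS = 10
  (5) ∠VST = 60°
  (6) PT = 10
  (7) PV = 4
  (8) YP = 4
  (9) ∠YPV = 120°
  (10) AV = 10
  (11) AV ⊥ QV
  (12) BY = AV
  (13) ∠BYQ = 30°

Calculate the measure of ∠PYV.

Step 1: By the law of cosines on triangle YPV: YV² = 4² + 4² − 2·4·4·cos(120°) = 48, so YV = 4·√3.
Step 2: By the inverse law of cosines on triangle PYV: cos(∠PYV) = (4² + (4·√3)² − 4²) / (2·4·4·√3) = 48/55.43 = 0.866, so ∠PYV = 30°.

Therefore, the measure of angle ∠PYV = 30°.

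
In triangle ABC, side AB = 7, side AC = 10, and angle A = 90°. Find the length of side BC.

By the law of cosines: BC^2 = AB^2 + AC^2 - 2*AB*AC*cos(A)
BC^2 = 7^2 + 10^2 - 2*7*10*cos(90°)
BC^2 = 49 + 100 - 140*(0)
BC^2 = 149
BC = sqrt(149)

sqrt(149)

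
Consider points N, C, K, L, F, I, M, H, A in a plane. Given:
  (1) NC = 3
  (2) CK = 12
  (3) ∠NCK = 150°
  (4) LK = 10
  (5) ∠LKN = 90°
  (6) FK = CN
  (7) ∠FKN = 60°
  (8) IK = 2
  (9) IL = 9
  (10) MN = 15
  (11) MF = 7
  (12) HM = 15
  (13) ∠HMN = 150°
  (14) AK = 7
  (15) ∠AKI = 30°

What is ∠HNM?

Step 1: By the law of cosines on triangle NMH: NH² = 15² + 15² − 2·15·15·cos(150°) = 839.71, so NH ≈ 28.98.
Step 2: By the inverse law of cosines on triangle HNM: cos(∠HNM) = (28.98² + 15² − 15²) / (2·28.98·15) = 839.71/869.33 = 0.9659, so ∠HNM = 15°.

Therefore, the measure of angle ∠HNM = 15°.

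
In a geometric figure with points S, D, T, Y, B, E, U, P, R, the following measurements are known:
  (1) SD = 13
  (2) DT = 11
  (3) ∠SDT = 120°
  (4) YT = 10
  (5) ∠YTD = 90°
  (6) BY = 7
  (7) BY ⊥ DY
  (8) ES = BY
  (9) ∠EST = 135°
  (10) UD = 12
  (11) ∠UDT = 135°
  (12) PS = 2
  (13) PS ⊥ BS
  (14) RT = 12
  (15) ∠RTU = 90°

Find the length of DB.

Step 1: By the law of cosines on triangle DTY: DY² = 11² + 10² − 2·11·10·cos(90°) = 221, so DY ≈ 14.87.
Step 2: By the law of cosines on triangle DYB: DB² = 14.87² + 7² − 2·14.87·7·cos(90°) = 270, so DB = 3·√30.

Therefore, the length of DB = 3·√30.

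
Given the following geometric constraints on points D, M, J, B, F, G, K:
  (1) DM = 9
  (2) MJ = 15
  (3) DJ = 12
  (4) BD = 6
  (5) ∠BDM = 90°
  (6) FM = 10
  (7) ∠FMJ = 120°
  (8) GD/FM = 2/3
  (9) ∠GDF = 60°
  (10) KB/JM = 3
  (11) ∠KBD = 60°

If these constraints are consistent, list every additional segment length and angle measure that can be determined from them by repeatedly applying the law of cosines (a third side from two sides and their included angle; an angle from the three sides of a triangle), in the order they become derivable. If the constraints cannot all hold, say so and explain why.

The constraints are consistent. Derivable facts, in order:
After 1 step:
- DK = 3·√199
- JF = 5·√19
- MB = 3·√13
- ∠DJM = 36.87°
- ∠DMJ = 53.13°
- ∠JDM = 90°
After 2 steps:
- ∠BDK = 112.95°
- ∠BKD = 7.05°
- ∠BMD = 33.69°
- ∠DBM = 56.31°
- ∠FJM = 23.41°
- ∠JFM = 36.59°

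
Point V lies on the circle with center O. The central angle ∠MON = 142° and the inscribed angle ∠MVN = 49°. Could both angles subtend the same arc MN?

By the inscribed angle theorem, the inscribed angle for a central angle of 142° should be 142° / 2 = 71°.
The given inscribed angle is 49°, which does not equal 71°.
Therefore, no, they do not correspond to the same arc.

No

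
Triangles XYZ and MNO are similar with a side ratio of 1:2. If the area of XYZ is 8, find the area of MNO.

Area ratio = (1/2)^2 = 1/4. Area of MNO = 8 * 4/1 = 32.

32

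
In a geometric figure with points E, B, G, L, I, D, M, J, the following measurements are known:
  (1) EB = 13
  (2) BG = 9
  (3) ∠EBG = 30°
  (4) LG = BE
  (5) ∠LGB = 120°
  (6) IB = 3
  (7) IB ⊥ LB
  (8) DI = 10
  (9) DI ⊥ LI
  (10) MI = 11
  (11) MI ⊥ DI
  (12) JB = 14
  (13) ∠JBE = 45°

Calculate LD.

From the given relations: LG = BE = 13.
Step 1: By the law of cosines on triangle LGB: LB² = 13² + 9² − 2·13·9·cos(120°) = 367, so LB ≈ 19.16.
Step 2: By the law of cosines on triangle LBI: LI² = 19.16² + 3² − 2·19.16·3·cos(90°) = 376, so LI = 2·√94.
Step 3: By the law of cosines on triangle LID: LD² = (2·√94)² + 10² − 2·2·√94·10·cos(90°) = 476, so LD = 2·√119.

Therefore, the length of LD = 2·√119.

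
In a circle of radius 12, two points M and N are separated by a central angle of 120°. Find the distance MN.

Drop a perpendicular from the center to the chord, bisecting both the chord and the central angle.
Each half-chord = r sin(θ/2) = 12 sin(60°).
The full chord = 2 × 12 × sin(60°) = 12*sqrt(3).

12*sqrt(3)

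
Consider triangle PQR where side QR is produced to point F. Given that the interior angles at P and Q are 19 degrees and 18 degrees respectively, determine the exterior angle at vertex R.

By the exterior angle theorem, an exterior angle of a triangle equals the sum of the two remote interior angles.
Exterior angle = angle P + angle Q
Exterior angle = 19 + 18 = 37 degrees

37 degrees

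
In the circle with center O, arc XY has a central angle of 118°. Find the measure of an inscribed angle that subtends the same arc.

An inscribed angle intercepts an arc from a point on the circle, while the central angle intercepts the same arc from the center.
The inscribed angle is always half the central angle: 118° / 2 = 59°.

59°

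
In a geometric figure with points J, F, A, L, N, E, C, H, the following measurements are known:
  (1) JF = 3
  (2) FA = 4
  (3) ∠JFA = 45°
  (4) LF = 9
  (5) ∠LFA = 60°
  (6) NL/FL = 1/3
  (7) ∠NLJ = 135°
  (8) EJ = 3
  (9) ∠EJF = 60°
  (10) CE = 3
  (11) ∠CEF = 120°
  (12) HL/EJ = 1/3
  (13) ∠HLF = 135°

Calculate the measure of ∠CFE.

Step 1: By the law of cosines on triangle EJF: EF² = 3² + 3² − 2·3·3·cos(60°) = 9, so EF = 3.
Step 2: By the law of cosines on triangle FEC: FC² = 3² + 3² − 2·3·3·cos(120°) = 27, so FC = 3·√3.
Step 3: By the inverse law of cosines on triangle CFE: cos(∠CFE) = ((3·√3)² + 3² − 3²) / (2·3·√3·3) = 27/31.18 = 0.866, so ∠CFE = 30°.

Therefore, the measure of angle ∠CFE = 30°.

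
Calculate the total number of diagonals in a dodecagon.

Total line segments between 12 vertices = C(12,2) = 66.
Subtract the 12 sides: 66 - 12 = 54 diagonals.

54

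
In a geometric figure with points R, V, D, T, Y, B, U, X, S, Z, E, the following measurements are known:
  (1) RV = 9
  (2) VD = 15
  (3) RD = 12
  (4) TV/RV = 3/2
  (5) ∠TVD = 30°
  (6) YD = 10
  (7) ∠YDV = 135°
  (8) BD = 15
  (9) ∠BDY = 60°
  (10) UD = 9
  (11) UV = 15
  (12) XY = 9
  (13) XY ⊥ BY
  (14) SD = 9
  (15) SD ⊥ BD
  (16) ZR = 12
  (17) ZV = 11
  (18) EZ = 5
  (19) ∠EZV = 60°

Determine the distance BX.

Step 1: By the law of cosines on triangle BDY: BY² = 15² + 10² − 2·15·10·cos(60°) = 175, so BY = 5·√7.
Step 2: By the law of cosines on triangle BYX: BX² = (5·√7)² + 9² − 2·5·√7·9·cos(90°) = 256, so BX = 16.

Therefore, the length of BX = 16.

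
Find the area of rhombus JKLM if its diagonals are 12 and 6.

Area = (12 * 6) / 2 = 72 / 2 = 36

36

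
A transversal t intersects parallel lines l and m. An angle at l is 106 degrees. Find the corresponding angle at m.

Corresponding angles are equal: 106 degrees.

106 degrees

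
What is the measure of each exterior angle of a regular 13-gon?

Each exterior angle of a regular n-gon is 360 / n.
For n = 13: 360 / 13 = 360/13 degrees.

360/13 degrees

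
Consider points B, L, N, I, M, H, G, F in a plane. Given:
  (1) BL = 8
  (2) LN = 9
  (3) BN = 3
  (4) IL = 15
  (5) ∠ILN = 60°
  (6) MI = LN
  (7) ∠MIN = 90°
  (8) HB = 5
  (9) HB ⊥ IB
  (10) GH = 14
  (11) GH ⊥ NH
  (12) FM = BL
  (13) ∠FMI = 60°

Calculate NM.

From the given relations: MI = LN = 9.
Step 1: By the law of cosines on triangle NLI: NI² = 9² + 15² − 2·9·15·cos(60°) = 171, so NI = 3·√19.
Step 2: By the law of cosines on triangle NIM: NM² = (3·√19)² + 9² − 2·3·√19·9·cos(90°) = 252, so NM = 6·√7.

Therefore, the length of NM = 6·√7.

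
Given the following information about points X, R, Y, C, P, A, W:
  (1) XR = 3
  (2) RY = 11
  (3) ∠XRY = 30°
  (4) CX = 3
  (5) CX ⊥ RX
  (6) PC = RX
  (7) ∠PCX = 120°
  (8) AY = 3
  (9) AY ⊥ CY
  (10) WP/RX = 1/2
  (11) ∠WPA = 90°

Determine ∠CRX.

Step 1: By the law of cosines on triangle RXC: RC² = 3² + 3² − 2·3·3·cos(90°) = 18, so RC = 3·√2.
Step 2: By the inverse law of cosines on triangle CRX: cos(∠CRX) = ((3·√2)² + 3² − 3²) / (2·3·√2·3) = 18/25.46 = 0.7071, so ∠CRX = 45°.

Therefore, the measure of angle ∠CRX = 45°.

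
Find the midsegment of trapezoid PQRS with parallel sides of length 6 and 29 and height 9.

midsegment = (6 + 29) / 2 = 35 / 2 = 35/2

35/2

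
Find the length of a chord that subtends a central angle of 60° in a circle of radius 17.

Chord length = 2r sin(θ/2)
= 2 × 17 × sin(60°/2)
= 2 × 17 × sin(30°)
= 17

17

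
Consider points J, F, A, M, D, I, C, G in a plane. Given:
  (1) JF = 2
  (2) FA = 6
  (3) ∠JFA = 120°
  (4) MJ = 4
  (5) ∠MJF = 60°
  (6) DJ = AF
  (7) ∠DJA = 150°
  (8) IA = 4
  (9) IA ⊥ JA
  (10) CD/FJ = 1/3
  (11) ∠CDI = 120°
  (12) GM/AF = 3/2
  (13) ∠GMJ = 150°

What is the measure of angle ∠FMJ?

Step 1: By the law of cosines on triangle MJF: MF² = 4² + 2² − 2·4·2·cos(60°) = 12, so MF = 2·√3.
Step 2: By the inverse law of cosines on triangle FMJ: cos(∠FMJ) = ((2·√3)² + 4² − 2²) / (2·2·√3·4) = 24/27.71 = 0.866, so ∠FMJ = 30°.

Therefore, the measure of angle ∠FMJ = 30°.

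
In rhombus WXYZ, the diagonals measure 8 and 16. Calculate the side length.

In a rhombus, the diagonals bisect each other perpendicularly, creating four congruent right triangles.
Each triangle has legs 4 (half of 8) and 8 (half of 16).
The hypotenuse of each right triangle is a side of the rhombus:
side = sqrt(4^2 + 8^2) = sqrt(80) = 4*sqrt(5)

4*sqrt(5)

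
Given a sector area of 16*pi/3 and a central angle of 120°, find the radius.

The sector covers 120°/360° = 1/3 of the full circle.
Full circle area = 16*pi/3 / 1/3 = 16*pi.
Since full area = πr², we get r² = 16*pi/π = 16, so r = 4.

4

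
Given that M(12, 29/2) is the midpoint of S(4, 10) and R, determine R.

Using the midpoint formula: M = ((x1 + x2)/2, (y1 + y2)/2)
We know M = (12, 29/2) and S = (4, 10)
For x: 12 = (4 + x2)/2, so x2 = 2*12 - 4 = 20
For y: 29/2 = (10 + y2)/2, so y2 = 2*29/2 - 10 = 19
R = (20, 19)

(20, 19)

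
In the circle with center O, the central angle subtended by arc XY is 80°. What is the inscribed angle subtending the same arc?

By the inscribed angle theorem, the inscribed angle is half the central angle.
Inscribed angle = 80° / 2 = 40°

40°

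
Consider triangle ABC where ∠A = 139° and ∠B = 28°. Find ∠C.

Let angle C = x. Then 139 + 28 + x = 180.
x = 180 - 167 = 13 degrees.

13 degrees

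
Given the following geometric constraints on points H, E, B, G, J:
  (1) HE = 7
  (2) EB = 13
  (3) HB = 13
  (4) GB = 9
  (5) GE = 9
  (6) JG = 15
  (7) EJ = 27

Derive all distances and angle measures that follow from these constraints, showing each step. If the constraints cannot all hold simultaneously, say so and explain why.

These constraints are not satisfiable: by the triangle inequality in triangle GEJ, (5) GE = 9 and (6) JG = 15 force EJ ≤ 9 + 15 = 24, but (7) says EJ = 27. No planar figure meets all of them, so nothing further can be derived.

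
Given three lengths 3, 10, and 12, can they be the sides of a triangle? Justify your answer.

Sort the sides: 3, 10, 12.
It suffices to check that the sum of the two smallest exceeds the largest:
3 + 10 = 13 > 12. ✓
Yes, a valid triangle can be formed.

Yes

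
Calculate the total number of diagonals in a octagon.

The number of diagonals in an n-gon is n(n - 3)/2.
For n = 8: 8(8 - 3)/2 = 8 × 5 / 2 = 20.

20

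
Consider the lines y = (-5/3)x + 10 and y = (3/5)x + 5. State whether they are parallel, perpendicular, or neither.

Slope of line 1: m1 = -5/3
Slope of line 2: m2 = 3/5
m1 * m2 = -1, so perpendicular.

Perpendicular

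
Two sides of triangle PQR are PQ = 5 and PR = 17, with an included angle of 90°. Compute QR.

Since angle P = 90°, this is a right triangle and the law of cosines reduces to the Pythagorean theorem.
QR^2 = 5^2 + 17^2 = 314
QR = sqrt(314)

sqrt(314)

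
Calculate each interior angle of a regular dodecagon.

Each interior angle of a regular n-gon is (n - 2) * 180 / n.
For n = 12: (12 - 2) * 180 / 12 = 1800/12 = 150 degrees.

150 degrees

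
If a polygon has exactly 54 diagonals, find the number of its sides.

Using d = n(n - 3)/2, we solve 54 = n(n - 3)/2.
So n(n - 3) = 108.
Testing n = 12: 12 * 9 = 108 = 108. Correct.
The polygon has 12 sides.

12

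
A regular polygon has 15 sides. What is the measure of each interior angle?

Each interior angle of a regular n-gon is (n - 2) * 180 / n.
For n = 15: (15 - 2) * 180 / 15 = 2340/15 = 156 degrees.

156 degrees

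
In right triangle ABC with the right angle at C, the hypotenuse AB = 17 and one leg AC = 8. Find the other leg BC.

BC = sqrt(17^2 - 8^2) = sqrt(225) = 15

15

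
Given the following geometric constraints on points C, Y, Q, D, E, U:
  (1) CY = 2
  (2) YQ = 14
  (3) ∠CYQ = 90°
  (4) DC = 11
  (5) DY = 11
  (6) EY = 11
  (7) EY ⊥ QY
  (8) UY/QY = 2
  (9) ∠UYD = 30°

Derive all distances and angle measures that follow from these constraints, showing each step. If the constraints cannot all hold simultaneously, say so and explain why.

The constraints are consistent.

From the given relations:
  UY = 2·QY = 2·14 = 28

Step 1: From CY = 2, YQ = 14, and ∠CYQ = 90°, by the law of cosines:
  CQ² = CY² + YQ² - 2·CY·YQ·cos(90°) = 4 + 196 - 0 = 200
  CQ = 10·√2

Step 2: From QY = 14, YE = 11, and ∠QYE = 90°, by the law of cosines:
  QE² = QY² + YE² - 2·QY·YE·cos(90°) = 196 + 121 - 0 = 317
  QE ≈ 17.8

Step 3: From DY = 11, YU = 28, and ∠DYU = 30°, by the law of cosines:
  DU² = DY² + YU² - 2·DY·YU·cos(30°) = 121 + 784 - 533.5 = 371.5
  DU ≈ 19.28

Step 4: From CD = 11, CY = 2, DY = 11, by the inverse law of cosines:
  cos(∠DCY) = (CD² + CY² - DY²) / (2·CD·CY)
  ∠DCY = 84.78°

Step 5: From YC = 2, YD = 11, CD = 11, by the inverse law of cosines:
  cos(∠CYD) = (YC² + YD² - CD²) / (2·YC·YD)
  ∠CYD = 84.78°

Step 6: From DC = 11, DY = 11, CY = 2, by the inverse law of cosines:
  cos(∠CDY) = (DC² + DY² - CY²) / (2·DC·DY)
  ∠CDY = 10.43°

Step 7: From CQ = 10·√2, CY = 2, QY = 14, by the inverse law of cosines:
  cos(∠QCY) = (CQ² + CY² - QY²) / (2·CQ·CY)
  ∠QCY = 81.87°

Step 8: From QC = 10·√2, QY = 14, CY = 2, by the inverse law of cosines:
  cos(∠CQY) = (QC² + QY² - CY²) / (2·QC·QY)
  ∠CQY = 8.13°

Step 9: From QE = 17.8, QY = 14, EY = 11, by the inverse law of cosines:
  cos(∠EQY) = (QE² + QY² - EY²) / (2·QE·QY)
  ∠EQY = 38.16°

Step 10: From DU = 19.28, DY = 11, UY = 28, by the inverse law of cosines:
  cos(∠UDY) = (DU² + DY² - UY²) / (2·DU·DY)
  ∠UDY = 133.42°

Step 11: From EQ = 17.8, EY = 11, QY = 14, by the inverse law of cosines:
  cos(∠QEY) = (EQ² + EY² - QY²) / (2·EQ·EY)
  ∠QEY = 51.84°

Step 12: From UD = 19.28, UY = 28, DY = 11, by the inverse law of cosines:
  cos(∠DUY) = (UD² + UY² - DY²) / (2·UD·UY)
  ∠DUY = 16.58°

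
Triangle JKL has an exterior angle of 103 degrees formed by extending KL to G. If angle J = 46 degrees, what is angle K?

angle K = 103 - 46 = 57 degrees (exterior angle theorem).

57 degrees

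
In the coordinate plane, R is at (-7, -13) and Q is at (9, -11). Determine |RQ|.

The horizontal distance is |9 - -7| = 16 and the vertical distance is |-11 - -13| = 2.
By the Pythagorean theorem, d = sqrt(16^2 + 2^2) = sqrt(260) = 2*sqrt(65).

2*sqrt(65)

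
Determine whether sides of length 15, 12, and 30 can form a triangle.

The longest side is 30. The other two sides sum to 12 + 15 = 27.
Since 27 ≤ 30, the two shorter sides cannot reach around to close the triangle.

No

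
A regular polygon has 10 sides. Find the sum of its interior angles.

The sum of interior angles of an n-sided polygon is (n - 2) * 180.
For n = 10: (10 - 2) * 180 = 8 * 180 = 1440 degrees.

1440 degrees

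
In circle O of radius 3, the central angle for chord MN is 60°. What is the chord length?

Drop a perpendicular from the center to the chord, bisecting both the chord and the central angle.
Each half-chord = r sin(θ/2) = 3 sin(30°).
The full chord = 2 × 3 × sin(30°) = 3.

3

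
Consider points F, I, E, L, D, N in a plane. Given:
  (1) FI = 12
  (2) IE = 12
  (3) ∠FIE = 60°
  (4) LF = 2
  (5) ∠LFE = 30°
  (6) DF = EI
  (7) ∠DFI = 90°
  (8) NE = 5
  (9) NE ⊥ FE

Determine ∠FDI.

From the given relations: DF = EI = 12.
Step 1: By the law of cosines on triangle DFI: DI² = 12² + 12² − 2·12·12·cos(90°) = 288, so DI = 12·√2.
Step 2: By the inverse law of cosines on triangle FDI: cos(∠FDI) = (12² + (12·√2)² − 12²) / (2·12·12·√2) = 288/407.29 = 0.7071, so ∠FDI = 45°.

Therefore, the measure of angle ∠FDI = 45°.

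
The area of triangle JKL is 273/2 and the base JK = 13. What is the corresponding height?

Area = (1/2) * base * height
height = 2 * Area / base
height = 2 * 273/2 / 13
height = 273 / 13
height = 21

21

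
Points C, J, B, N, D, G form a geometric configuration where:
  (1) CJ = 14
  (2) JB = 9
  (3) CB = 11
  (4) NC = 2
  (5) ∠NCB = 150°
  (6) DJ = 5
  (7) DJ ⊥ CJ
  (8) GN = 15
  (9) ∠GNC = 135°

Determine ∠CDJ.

Step 1: By the law of cosines on triangle DJC: DC² = 5² + 14² − 2·5·14·cos(90°) = 221, so DC ≈ 14.87.
Step 2: By the inverse law of cosines on triangle CDJ: cos(∠CDJ) = (14.87² + 5² − 14²) / (2·14.87·5) = 50/148.66 = 0.3363, so ∠CDJ = 70.35°.

Therefore, the measure of angle ∠CDJ = 70.35°.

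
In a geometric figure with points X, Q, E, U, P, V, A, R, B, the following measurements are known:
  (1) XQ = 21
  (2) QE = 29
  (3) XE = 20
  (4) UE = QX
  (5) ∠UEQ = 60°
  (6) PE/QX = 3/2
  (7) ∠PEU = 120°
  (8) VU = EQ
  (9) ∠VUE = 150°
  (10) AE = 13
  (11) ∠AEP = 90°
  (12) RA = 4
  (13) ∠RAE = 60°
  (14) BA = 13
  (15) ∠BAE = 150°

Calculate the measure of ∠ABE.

Step 1: By the law of cosines on triangle BAE: BE² = 13² + 13² − 2·13·13·cos(150°) = 630.72, so BE ≈ 25.11.
Step 2: By the inverse law of cosines on triangle ABE: cos(∠ABE) = (13² + 25.11² − 13²) / (2·13·25.11) = 630.72/652.97 = 0.9659, so ∠ABE = 15°.

Therefore, the measure of angle ∠ABE = 15°.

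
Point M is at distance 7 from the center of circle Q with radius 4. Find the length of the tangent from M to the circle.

Let T be the point of tangency. Then QT ⊥ MT (radius ⊥ tangent).
In right triangle QTM: QM² = QT² + MT²
7² = 4² + MT²
MT² = 33, MT = sqrt(33)

sqrt(33)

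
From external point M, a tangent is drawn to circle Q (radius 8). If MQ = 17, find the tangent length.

Let T be the point of tangency. Then QT ⊥ MT (radius ⊥ tangent).
In right triangle QTM: QM² = QT² + MT²
17² = 8² + MT²
MT² = 225, MT = 15

15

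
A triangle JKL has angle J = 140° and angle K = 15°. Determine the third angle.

By the triangle angle sum property, the three interior angles of any triangle add up to 180°.
We know angle J = 140° and angle K = 15°, so their sum is 155°.
Therefore angle L = 180° - 155° = 25°.

25 degrees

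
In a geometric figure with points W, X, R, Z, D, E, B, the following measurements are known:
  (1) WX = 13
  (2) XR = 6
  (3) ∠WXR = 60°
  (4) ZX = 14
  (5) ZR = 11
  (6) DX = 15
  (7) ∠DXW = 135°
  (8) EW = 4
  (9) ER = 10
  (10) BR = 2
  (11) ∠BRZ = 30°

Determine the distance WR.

Step 1: By the law of cosines on triangle WXR: WR² = 13² + 6² − 2·13·6·cos(60°) = 127, so WR = √127.

Therefore, the length of WR = √127.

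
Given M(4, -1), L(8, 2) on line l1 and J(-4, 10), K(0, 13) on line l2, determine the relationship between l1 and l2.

Slope of line 1: m1 = (2 - -1)/(8 - 4) = 3/4 = 3/4
Slope of line 2: m2 = (13 - 10)/(0 - -4) = 3/4 = 3/4
Two lines are parallel if and only if they have equal slopes (or both are vertical).
Here m1 = m2 = 3/4, confirming the lines are parallel.

Parallel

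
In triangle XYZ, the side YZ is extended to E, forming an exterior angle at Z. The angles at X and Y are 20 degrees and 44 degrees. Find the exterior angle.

By the exterior angle theorem, an exterior angle of a triangle equals the sum of the two remote interior angles.
Exterior angle = angle X + angle Y
Exterior angle = 20 + 44 = 64 degrees

64 degrees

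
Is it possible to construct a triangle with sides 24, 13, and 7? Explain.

The longest side is 24. The other two sides sum to 7 + 13 = 20.
Since 20 ≤ 24, the two shorter sides cannot reach around to close the triangle.

No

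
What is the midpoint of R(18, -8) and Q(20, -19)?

M = ((x₁ + x₂)/2, (y₁ + y₂)/2)
= ((18 + 20)/2, (-8 + -19)/2)
= (38/2, -27/2) = (19, -27/2)

(19, -27/2)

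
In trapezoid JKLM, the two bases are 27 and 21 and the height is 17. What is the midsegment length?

The midsegment (median) of a trapezoid connects the midpoints of the non-parallel sides.
Its length is the average of the two bases: (27 + 21) / 2 = 24.

24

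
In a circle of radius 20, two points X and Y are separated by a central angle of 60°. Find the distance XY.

Chord length = 2r sin(θ/2)
= 2 × 20 × sin(60°/2)
= 2 × 20 × sin(30°)
= 20

20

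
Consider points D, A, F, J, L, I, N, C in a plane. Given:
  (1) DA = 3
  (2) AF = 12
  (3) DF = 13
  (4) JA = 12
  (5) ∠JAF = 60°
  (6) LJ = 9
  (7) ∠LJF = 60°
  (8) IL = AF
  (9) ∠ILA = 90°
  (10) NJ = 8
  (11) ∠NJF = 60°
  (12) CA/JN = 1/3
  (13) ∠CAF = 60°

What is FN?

Step 1: By the law of cosines on triangle JAF: JF² = 12² + 12² − 2·12·12·cos(60°) = 144, so JF = 12.
Step 2: By the law of cosines on triangle FJN: FN² = 12² + 8² − 2·12·8·cos(60°) = 112, so FN = 4·√7.

Therefore, the length of FN = 4·√7.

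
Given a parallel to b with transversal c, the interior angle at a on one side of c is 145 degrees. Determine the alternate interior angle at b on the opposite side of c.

Alternate interior angles formed by parallel lines and a transversal are equal.
The given angle is 145 degrees.
The alternate interior angle = 145 degrees.

145 degrees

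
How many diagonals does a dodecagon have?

Each of the 12 vertices connects to 9 non-adjacent vertices via diagonals.
Total connections = 12 × 9 = 108, but each diagonal is counted twice.
Number of diagonals = 108 / 2 = 54.

54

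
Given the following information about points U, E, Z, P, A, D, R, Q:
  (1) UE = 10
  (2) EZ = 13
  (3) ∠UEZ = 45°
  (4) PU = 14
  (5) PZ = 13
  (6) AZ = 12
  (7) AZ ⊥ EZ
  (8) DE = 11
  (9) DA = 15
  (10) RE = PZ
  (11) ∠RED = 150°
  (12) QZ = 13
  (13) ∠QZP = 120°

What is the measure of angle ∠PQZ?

Step 1: By the law of cosines on triangle QZP: QP² = 13² + 13² − 2·13·13·cos(120°) = 507, so QP = 13·√3.
Step 2: By the inverse law of cosines on triangle PQZ: cos(∠PQZ) = ((13·√3)² + 13² − 13²) / (2·13·√3·13) = 507/585.43 = 0.866, so ∠PQZ = 30°.

Therefore, the measure of angle ∠PQZ = 30°.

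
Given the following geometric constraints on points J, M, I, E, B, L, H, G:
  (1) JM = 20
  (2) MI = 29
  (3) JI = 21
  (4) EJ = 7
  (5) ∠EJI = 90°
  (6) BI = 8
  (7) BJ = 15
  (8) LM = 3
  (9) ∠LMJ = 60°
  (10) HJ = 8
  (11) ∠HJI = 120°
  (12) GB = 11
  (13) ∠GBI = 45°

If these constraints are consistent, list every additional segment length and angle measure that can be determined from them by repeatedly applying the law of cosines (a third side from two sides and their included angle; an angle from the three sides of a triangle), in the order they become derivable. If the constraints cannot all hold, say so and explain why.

The constraints are consistent. Derivable facts, in order:
After 1 step:
- IE = 7·√10
- IG ≈ 7.78
- IH ≈ 25.94
- JL ≈ 18.68
- ∠BIJ = 33.56°
- ∠BJI = 17.15°
- ∠IBJ = 129.3°
- ∠IJM = 90°
- ∠IMJ = 46.4°
- ∠JIM = 43.6°
After 2 steps:
- ∠BGI = 46.63°
- ∠BIG = 88.37°
- ∠EIJ = 18.43°
- ∠HIJ = 15.49°
- ∠IEJ = 71.57°
- ∠IHJ = 44.51°
- ∠JLM = 112.01°
- ∠LJM = 7.99°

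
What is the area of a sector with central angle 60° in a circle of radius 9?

Sector area = πr² × θ/360
= π × 9² × 1/6
= π × 81 × 1/6
= 27*pi/2

27*pi/2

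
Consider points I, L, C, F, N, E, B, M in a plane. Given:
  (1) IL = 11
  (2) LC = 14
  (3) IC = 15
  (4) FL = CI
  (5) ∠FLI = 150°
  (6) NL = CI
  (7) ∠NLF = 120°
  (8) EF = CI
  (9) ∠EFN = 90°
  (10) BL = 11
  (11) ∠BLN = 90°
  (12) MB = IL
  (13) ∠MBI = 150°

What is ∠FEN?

From the given relations: FL = CI = 15; NL = CI = 15; EF = CI = 15.
Step 1: By the law of cosines on triangle FLN: FN² = 15² + 15² − 2·15·15·cos(120°) = 675, so FN = 15·√3.
Step 2: By the law of cosines on triangle EFN: EN² = 15² + (15·√3)² − 2·15·15·√3·cos(90°) = 900, so EN = 30.
Step 3: By the inverse law of cosines on triangle FEN: cos(∠FEN) = (15² + 30² − (15·√3)²) / (2·15·30) = 450/900 = 0.5, so ∠FEN = 60°.

Therefore, the measure of angle ∠FEN = 60°.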